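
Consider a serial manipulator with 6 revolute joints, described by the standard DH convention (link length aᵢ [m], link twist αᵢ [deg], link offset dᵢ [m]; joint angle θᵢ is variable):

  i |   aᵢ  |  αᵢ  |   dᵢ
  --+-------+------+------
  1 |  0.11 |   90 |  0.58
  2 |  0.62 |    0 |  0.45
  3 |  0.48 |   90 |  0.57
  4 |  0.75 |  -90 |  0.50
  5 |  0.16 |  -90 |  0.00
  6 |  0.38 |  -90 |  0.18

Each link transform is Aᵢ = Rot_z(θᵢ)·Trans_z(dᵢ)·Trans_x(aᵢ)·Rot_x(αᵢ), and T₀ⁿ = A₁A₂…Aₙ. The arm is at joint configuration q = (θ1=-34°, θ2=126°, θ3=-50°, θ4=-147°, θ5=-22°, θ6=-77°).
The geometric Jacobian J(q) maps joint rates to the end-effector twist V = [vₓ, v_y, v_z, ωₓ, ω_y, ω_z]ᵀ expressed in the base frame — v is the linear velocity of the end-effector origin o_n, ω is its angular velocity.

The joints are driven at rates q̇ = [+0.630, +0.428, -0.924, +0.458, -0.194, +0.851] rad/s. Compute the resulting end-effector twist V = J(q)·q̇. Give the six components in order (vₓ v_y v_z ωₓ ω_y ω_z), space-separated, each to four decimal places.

o_n = [0.0135, -0.1783, 0.7898]
J₁: ẑ×o_n = [0.1783, 0.0135, -0.0000], ω = ẑ
J2: z=[-0.5592, -0.8290, 0.0000] o=[0.0912, -0.0615, 0.5800] → [-0.1739, 0.1173, 0.0009, -0.5592, -0.8290, 0.0000]
J3: z=[-0.5592, -0.8290, 0.0000] o=[-0.4626, -0.2308, 1.0816] → [0.2419, -0.1632, 0.3653, -0.5592, -0.8290, 0.0000]
J4: z=[0.8044, -0.5426, -0.2419] o=[-0.6850, -0.7683, 1.5473] → [0.5538, 0.4404, 0.8536, 0.8044, -0.5426, -0.2419]
J5: z=[0.5782, 0.6216, 0.5285] o=[-0.1806, -0.6158, 0.8161] → [-0.2475, 0.1177, 0.1324, 0.5782, 0.6216, 0.5285]
J6: z=[-0.6948, 0.7147, -0.0805] o=[-0.1121, -0.5645, 0.6808] → [0.1090, 0.0656, -0.3581, -0.6948, 0.7147, -0.0805]
V = J·q̇ = [0.2087, 0.4441, -0.2767, -0.0576, 0.6503, 0.3481]

0.2087 0.4441 -0.2767 -0.0576 0.6503 0.3481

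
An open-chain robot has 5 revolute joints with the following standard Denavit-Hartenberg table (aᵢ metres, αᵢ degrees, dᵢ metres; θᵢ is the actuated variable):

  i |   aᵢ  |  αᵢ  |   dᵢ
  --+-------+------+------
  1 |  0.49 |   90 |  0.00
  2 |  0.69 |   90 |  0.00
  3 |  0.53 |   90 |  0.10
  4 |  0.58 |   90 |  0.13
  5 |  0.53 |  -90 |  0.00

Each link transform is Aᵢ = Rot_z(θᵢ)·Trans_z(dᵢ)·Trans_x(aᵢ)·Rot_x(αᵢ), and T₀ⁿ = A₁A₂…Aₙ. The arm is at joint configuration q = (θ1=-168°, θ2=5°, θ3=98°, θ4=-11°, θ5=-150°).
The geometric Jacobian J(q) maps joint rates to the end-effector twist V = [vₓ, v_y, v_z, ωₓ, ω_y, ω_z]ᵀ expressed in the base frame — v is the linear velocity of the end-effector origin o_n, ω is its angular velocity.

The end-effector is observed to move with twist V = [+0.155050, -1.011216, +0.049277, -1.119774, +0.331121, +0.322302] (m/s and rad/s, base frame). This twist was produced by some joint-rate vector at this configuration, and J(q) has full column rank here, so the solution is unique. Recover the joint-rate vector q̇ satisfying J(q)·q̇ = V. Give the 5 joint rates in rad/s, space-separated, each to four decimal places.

0.9230 0.4400 0.7880 0.9770 0.1020

o_n = [-1.0696, 0.4103, -0.0360]
J₁: ẑ×o_n = [-0.4103, -1.0696, 0.0000], ω = ẑ
J2: z=[-0.2079, 0.9781, 0.0000] o=[-0.4793, -0.1019, 0.0000] → [-0.0352, -0.0075, 0.4710, -0.2079, 0.9781, 0.0000]
J3: z=[-0.0853, -0.0181, -0.9962] o=[-1.1516, -0.2448, 0.0601] → [0.6543, -0.0899, -0.0544, -0.0853, -0.0181, -0.9962]
J4: z=[-0.9939, -0.0690, 0.0863] o=[-1.1974, 0.2820, -0.0459] → [-0.0117, 0.0209, -0.1186, -0.9939, -0.0690, 0.0863]
J5: z=[0.0971, -0.1725, 0.9802] o=[-1.3572, 0.8430, 0.0687] → [0.4422, 0.2920, 0.0076, 0.0971, -0.1725, 0.9802]
q̇ = J⁺·V = [0.9230, 0.4400, 0.7880, 0.9770, 0.1020]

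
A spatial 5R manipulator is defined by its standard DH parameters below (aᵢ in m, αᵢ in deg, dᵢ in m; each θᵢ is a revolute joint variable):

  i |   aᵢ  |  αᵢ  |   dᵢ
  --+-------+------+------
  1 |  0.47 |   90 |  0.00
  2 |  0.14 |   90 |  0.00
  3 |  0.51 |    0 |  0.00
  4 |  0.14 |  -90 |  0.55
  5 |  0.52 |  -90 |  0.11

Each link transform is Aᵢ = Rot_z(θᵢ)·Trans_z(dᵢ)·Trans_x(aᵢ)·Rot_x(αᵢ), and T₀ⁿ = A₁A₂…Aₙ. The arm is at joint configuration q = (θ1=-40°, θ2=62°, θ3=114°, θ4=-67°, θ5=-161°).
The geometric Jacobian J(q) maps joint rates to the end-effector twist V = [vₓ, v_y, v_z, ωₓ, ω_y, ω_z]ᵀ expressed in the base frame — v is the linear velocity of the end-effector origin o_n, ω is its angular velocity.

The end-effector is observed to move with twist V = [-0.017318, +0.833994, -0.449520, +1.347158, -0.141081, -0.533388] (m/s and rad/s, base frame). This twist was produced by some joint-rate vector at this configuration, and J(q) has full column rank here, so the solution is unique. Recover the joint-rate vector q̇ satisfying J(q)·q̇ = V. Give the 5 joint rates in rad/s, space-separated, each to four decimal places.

o_n = [0.5247, -0.8107, -0.6800]
J₁: ẑ×o_n = [0.8107, 0.5247, -0.0000], ω = ẑ
J2: z=[-0.6428, -0.7660, 0.0000] o=[0.3600, -0.3021, 0.0000] → [0.5209, -0.4371, 0.4531, -0.6428, -0.7660, 0.0000]
J3: z=[0.6764, -0.5675, -0.4695] o=[0.4104, -0.3444, 0.1236] → [0.2372, 0.4899, -0.2505, 0.6764, -0.5675, -0.4695]
J4: z=[0.6764, -0.5675, -0.4695] o=[0.0363, -0.6387, -0.0595] → [0.2714, 0.1904, 0.1609, 0.6764, -0.5675, -0.4695]
J5: z=[-0.7014, -0.3017, -0.6457] o=[0.3768, -1.0581, -0.2334] → [0.2945, -0.4087, -0.1289, -0.7014, -0.3017, -0.6457]
q̇ = J⁺·V = [0.0710, -0.7640, 0.7470, 0.5280, 0.0090]

0.0710 -0.7640 0.7470 0.5280 0.0090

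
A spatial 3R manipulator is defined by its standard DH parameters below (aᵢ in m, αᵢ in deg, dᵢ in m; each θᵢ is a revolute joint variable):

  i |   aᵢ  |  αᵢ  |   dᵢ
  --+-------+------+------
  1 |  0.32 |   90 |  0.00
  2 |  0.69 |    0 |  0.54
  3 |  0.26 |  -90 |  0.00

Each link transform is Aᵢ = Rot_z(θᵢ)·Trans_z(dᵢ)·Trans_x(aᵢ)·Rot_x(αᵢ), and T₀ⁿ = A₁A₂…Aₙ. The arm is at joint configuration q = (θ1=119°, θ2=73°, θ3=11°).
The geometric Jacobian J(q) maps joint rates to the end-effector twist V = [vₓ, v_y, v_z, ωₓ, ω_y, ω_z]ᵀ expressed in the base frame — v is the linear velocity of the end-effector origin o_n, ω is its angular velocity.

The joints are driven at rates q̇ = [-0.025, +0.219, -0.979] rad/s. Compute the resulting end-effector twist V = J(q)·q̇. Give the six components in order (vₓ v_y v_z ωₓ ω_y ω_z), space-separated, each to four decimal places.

-0.0067 0.0403 0.0235 -0.6647 -0.3685 -0.0250

o_n = [0.2062, 0.7419, 0.9184]
J₁: ẑ×o_n = [-0.7419, 0.2062, 0.0000], ω = ẑ
J2: z=[0.8746, 0.4848, 0.0000] o=[-0.1551, 0.2799, 0.0000] → [0.4453, -0.8033, 0.2289, 0.8746, 0.4848, 0.0000]
J3: z=[0.8746, 0.4848, 0.0000] o=[0.2194, 0.7181, 0.6599] → [0.1254, -0.2262, 0.0272, 0.8746, 0.4848, 0.0000]
V = J·q̇ = [-0.0067, 0.0403, 0.0235, -0.6647, -0.3685, -0.0250]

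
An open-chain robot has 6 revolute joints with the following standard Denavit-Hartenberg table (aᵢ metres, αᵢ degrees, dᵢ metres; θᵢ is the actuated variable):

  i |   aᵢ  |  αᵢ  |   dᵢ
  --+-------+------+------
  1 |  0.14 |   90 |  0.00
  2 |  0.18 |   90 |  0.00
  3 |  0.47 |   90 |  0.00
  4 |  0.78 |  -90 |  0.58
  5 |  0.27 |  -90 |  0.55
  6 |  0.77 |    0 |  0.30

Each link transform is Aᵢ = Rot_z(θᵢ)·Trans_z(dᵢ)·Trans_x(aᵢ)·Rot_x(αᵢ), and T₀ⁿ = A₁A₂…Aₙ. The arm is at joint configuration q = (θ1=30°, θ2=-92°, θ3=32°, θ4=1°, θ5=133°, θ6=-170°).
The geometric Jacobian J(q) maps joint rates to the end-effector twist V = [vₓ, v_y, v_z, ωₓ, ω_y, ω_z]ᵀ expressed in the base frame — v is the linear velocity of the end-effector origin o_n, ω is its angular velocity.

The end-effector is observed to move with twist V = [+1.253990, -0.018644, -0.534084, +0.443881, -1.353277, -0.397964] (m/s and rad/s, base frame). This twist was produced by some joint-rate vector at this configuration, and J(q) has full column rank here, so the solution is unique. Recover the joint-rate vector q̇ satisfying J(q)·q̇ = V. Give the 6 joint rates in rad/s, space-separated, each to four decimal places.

-0.6360 -0.3090 0.4560 -0.9060 -0.1680 -0.9660

o_n = [-0.6683, -0.0948, -1.9056]
J₁: ẑ×o_n = [0.0948, -0.6683, 0.0000], ω = ẑ
J2: z=[0.5000, -0.8660, 0.0000] o=[0.1212, 0.0700, 0.0000] → [1.6503, 0.9528, -0.7662, 0.5000, -0.8660, 0.0000]
J3: z=[-0.8655, -0.4997, 0.0349] o=[0.1158, 0.0669, -0.1799] → [0.8680, -1.5210, -0.2519, -0.8655, -0.4997, 0.0349]
J4: z=[-0.4400, 0.7252, -0.5296] o=[0.2283, -0.1558, -0.5782] → [-0.9303, -0.1093, 0.6234, -0.4400, 0.7252, -0.5296]
J5: z=[-0.8695, -0.4914, 0.0497] o=[0.1479, -0.1114, -1.5459] → [0.1759, -0.3533, -0.4155, -0.8695, -0.4914, 0.0497]
J6: z=[-0.4641, 0.8474, 0.2581] o=[-0.2847, -0.4361, -1.2581] → [-0.6368, -0.3995, 0.1667, -0.4641, 0.8474, 0.2581]
q̇ = J⁺·V = [-0.6360, -0.3090, 0.4560, -0.9060, -0.1680, -0.9660]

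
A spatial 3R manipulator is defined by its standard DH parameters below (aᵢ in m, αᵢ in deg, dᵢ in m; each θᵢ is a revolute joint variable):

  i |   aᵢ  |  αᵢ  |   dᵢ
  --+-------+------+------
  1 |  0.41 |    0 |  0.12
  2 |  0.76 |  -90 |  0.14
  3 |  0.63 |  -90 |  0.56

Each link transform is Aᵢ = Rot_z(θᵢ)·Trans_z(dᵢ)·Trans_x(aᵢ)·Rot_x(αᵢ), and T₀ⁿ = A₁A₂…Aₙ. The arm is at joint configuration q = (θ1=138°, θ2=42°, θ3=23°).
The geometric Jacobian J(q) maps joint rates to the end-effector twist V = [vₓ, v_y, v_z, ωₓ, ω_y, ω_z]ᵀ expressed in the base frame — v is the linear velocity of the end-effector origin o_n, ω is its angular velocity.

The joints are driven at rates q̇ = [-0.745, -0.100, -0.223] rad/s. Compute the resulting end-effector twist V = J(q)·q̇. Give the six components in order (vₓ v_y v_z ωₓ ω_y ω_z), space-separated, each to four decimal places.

-0.3237 1.3592 0.1293 0.0000 0.2230 -0.8450

o_n = [-1.6446, -0.2857, 0.0138]
J₁: ẑ×o_n = [0.2857, -1.6446, 0.0000], ω = ẑ
J2: z=[0.0000, 0.0000, 1.0000] o=[-0.3047, 0.2743, 0.1200] → [0.5600, -1.3399, 0.0000, 0.0000, 0.0000, 1.0000]
J3: z=[-0.0000, -1.0000, 0.0000] o=[-1.0647, 0.2743, 0.2600] → [0.2462, -0.0000, -0.5799, -0.0000, -1.0000, 0.0000]
V = J·q̇ = [-0.3237, 1.3592, 0.1293, 0.0000, 0.2230, -0.8450]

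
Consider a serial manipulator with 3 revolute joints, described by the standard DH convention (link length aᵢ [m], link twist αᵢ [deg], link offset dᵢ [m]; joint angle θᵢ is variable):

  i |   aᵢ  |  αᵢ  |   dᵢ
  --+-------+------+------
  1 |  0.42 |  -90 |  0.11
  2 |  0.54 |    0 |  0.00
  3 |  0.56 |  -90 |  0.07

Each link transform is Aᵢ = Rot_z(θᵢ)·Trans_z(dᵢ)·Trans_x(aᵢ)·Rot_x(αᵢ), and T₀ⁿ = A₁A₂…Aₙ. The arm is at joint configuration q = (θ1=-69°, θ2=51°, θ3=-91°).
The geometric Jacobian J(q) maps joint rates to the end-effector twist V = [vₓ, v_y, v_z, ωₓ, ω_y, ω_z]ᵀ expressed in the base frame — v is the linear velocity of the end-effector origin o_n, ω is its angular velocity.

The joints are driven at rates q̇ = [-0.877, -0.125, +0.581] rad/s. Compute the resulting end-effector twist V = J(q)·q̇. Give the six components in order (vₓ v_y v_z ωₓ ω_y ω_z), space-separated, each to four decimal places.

o_n = [0.4914, -1.0848, 0.0503]
J₁: ẑ×o_n = [1.0848, 0.4914, -0.0000], ω = ẑ
J2: z=[0.9336, 0.3584, 0.0000] o=[0.1505, -0.3921, 0.1100] → [-0.0214, 0.0557, -0.7688, 0.9336, 0.3584, 0.0000]
J3: z=[0.9336, 0.3584, 0.0000] o=[0.2723, -0.7094, -0.3097] → [0.1290, -0.3361, -0.4290, 0.9336, 0.3584, 0.0000]
V = J·q̇ = [-0.8737, -0.6332, -0.1531, 0.4257, 0.1634, -0.8770]

-0.8737 -0.6332 -0.1531 0.4257 0.1634 -0.8770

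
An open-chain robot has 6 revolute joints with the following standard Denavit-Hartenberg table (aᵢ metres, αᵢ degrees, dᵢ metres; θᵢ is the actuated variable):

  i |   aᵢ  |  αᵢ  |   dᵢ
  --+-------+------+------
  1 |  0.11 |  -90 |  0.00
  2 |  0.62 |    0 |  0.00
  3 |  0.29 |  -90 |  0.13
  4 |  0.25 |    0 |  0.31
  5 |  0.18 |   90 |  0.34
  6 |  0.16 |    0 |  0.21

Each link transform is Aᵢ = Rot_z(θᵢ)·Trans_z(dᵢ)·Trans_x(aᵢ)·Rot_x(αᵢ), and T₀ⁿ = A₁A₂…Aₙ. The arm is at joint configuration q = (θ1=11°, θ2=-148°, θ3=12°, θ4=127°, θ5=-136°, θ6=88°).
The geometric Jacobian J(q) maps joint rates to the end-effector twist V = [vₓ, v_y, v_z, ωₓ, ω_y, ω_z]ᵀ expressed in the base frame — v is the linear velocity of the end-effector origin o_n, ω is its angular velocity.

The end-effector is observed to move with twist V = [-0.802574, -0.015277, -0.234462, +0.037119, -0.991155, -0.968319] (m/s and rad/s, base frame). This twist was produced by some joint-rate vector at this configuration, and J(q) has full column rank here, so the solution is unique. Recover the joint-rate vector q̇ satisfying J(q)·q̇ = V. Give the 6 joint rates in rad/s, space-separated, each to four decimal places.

-0.8280 -0.9100 0.0080 0.3580 -0.5650 -0.0790

o_n = [-0.0925, 0.1519, 1.1126]
J₁: ẑ×o_n = [-0.1519, -0.0925, 0.0000], ω = ẑ
J2: z=[-0.1908, 0.9816, 0.0000] o=[0.1080, 0.0210, 0.0000] → [1.0922, 0.2123, 0.1718, -0.1908, 0.9816, 0.0000]
J3: z=[-0.1908, 0.9816, 0.0000] o=[-0.4082, -0.0793, 0.3285] → [0.7696, 0.1496, -0.3540, -0.1908, 0.9816, 0.0000]
J4: z=[0.6819, 0.1325, 0.7193] o=[-0.6377, 0.0085, 0.5300] → [-0.0260, -0.0050, 0.0256, 0.6819, 0.1325, 0.7193]
J5: z=[0.6819, 0.1325, 0.7193] o=[-0.2820, -0.1258, 0.6485] → [-0.1383, -0.1801, 0.1642, 0.6819, 0.1325, 0.7193]
J6: z=[-0.0780, 0.9910, -0.1087] o=[-0.1811, -0.0775, 1.0166] → [0.1201, -0.0021, -0.1057, -0.0780, 0.9910, -0.1087]
q̇ = J⁺·V = [-0.8280, -0.9100, 0.0080, 0.3580, -0.5650, -0.0790]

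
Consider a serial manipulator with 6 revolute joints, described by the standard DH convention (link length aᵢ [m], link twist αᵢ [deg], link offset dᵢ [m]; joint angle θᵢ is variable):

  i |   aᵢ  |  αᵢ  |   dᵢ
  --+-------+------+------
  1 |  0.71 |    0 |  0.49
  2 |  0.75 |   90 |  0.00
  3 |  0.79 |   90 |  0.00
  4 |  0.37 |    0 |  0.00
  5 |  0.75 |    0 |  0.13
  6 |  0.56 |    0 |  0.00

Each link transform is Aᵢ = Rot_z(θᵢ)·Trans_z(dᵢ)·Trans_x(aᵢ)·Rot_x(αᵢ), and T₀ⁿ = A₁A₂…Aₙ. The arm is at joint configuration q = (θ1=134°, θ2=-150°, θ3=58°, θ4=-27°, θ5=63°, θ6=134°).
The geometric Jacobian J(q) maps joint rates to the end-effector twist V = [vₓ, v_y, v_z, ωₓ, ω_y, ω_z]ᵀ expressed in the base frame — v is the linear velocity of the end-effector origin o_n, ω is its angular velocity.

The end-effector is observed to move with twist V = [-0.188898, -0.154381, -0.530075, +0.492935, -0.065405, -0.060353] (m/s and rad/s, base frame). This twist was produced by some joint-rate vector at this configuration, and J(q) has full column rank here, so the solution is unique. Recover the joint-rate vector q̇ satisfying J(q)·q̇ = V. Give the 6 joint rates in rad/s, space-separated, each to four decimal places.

o_n = [0.8302, -0.2538, 1.4175]
J₁: ẑ×o_n = [0.2538, 0.8302, -0.0000], ω = ẑ
J2: z=[0.0000, 0.0000, 1.0000] o=[-0.4932, 0.5107, 0.4900] → [0.7645, 1.3234, -0.0000, 0.0000, 0.0000, 1.0000]
J3: z=[-0.2756, -0.9613, 0.0000] o=[0.2277, 0.3040, 0.4900] → [-0.8916, 0.2557, 0.7329, -0.2756, -0.9613, 0.0000]
J4: z=[0.8152, -0.2338, -0.5299] o=[0.6302, 0.1886, 1.1600] → [-0.2946, -0.3160, -0.3139, 0.8152, -0.2338, -0.5299]
J5: z=[0.8152, -0.2338, -0.5299] o=[0.8444, 0.3019, 1.4395] → [-0.2893, 0.0255, -0.4563, 0.8152, -0.2338, -0.5299]
J6: z=[0.8152, -0.2338, -0.5299] o=[1.1379, -0.2408, 1.8852] → [0.1025, 0.5443, -0.0825, 0.8152, -0.2338, -0.5299]
q̇ = J⁺·V = [0.0010, 0.2460, -0.0730, 0.3390, 0.9370, -0.6960]

0.0010 0.2460 -0.0730 0.3390 0.9370 -0.6960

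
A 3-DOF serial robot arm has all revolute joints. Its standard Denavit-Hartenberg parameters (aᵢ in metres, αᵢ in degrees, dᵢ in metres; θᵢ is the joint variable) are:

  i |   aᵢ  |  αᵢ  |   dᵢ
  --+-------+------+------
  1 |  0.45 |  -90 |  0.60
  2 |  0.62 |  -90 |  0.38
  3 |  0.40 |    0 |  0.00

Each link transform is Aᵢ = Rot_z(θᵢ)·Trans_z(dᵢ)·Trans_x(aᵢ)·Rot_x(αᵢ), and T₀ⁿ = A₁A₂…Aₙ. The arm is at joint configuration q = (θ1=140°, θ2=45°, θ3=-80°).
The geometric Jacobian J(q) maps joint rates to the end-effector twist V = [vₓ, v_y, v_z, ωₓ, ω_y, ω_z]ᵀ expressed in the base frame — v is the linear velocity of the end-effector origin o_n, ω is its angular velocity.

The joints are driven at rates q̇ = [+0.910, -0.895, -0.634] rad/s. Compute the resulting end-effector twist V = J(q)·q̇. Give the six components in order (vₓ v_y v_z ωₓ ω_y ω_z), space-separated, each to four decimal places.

o_n = [-1.2157, 0.0098, 0.1125]
J₁: ẑ×o_n = [-0.0098, -1.2157, 0.0000], ω = ẑ
J2: z=[-0.6428, -0.7660, 0.0000] o=[-0.3447, 0.2893, 0.6000] → [0.3735, -0.3134, -0.4875, -0.6428, -0.7660, 0.0000]
J3: z=[0.5417, -0.4545, -0.7071] o=[-0.9248, 0.2800, 0.1616] → [-0.1687, 0.2323, -0.2785, 0.5417, -0.4545, -0.7071]
V = J·q̇ = [-0.2362, -0.9730, 0.6129, 0.2319, 0.9738, 1.3583]

-0.2362 -0.9730 0.6129 0.2319 0.9738 1.3583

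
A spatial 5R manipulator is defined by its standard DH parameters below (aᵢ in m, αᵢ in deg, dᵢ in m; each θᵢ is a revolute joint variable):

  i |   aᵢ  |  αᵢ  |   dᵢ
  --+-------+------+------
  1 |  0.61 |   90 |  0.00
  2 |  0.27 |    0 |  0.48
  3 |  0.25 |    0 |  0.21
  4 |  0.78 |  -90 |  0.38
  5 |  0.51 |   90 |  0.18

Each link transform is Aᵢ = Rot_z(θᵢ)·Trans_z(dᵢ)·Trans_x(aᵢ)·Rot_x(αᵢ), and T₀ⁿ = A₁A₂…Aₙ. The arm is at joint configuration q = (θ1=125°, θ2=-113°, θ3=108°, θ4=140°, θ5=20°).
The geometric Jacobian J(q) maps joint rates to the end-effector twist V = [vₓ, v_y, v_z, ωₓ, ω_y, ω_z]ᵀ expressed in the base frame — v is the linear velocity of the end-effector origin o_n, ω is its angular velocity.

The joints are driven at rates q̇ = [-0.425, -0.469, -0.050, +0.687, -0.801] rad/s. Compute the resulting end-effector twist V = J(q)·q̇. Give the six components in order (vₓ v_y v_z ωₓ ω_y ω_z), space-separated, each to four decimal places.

o_n = [0.8851, 0.2973, 0.4928]
J₁: ẑ×o_n = [-0.2973, 0.8851, 0.0000], ω = ẑ
J2: z=[0.8192, 0.5736, 0.0000] o=[-0.3499, 0.4997, 0.0000] → [0.2827, -0.4037, -0.8741, 0.8192, 0.5736, 0.0000]
J3: z=[0.8192, 0.5736, 0.0000] o=[0.1038, 0.6886, -0.2485] → [0.4252, -0.6073, -0.7686, 0.8192, 0.5736, 0.0000]
J4: z=[0.8192, 0.5736, 0.0000] o=[0.1330, 1.0130, -0.2703] → [0.4377, -0.6251, -1.0177, 0.8192, 0.5736, 0.0000]
J5: z=[0.4056, -0.5792, -0.7071] o=[0.7606, 0.7792, 0.2812] → [-0.4633, -0.1738, -0.1233, 0.4056, -0.5792, -0.7071]
V = J·q̇ = [0.6444, -0.4467, -0.1520, -0.1873, 0.5603, 0.1414]

0.6444 -0.4467 -0.1520 -0.1873 0.5603 0.1414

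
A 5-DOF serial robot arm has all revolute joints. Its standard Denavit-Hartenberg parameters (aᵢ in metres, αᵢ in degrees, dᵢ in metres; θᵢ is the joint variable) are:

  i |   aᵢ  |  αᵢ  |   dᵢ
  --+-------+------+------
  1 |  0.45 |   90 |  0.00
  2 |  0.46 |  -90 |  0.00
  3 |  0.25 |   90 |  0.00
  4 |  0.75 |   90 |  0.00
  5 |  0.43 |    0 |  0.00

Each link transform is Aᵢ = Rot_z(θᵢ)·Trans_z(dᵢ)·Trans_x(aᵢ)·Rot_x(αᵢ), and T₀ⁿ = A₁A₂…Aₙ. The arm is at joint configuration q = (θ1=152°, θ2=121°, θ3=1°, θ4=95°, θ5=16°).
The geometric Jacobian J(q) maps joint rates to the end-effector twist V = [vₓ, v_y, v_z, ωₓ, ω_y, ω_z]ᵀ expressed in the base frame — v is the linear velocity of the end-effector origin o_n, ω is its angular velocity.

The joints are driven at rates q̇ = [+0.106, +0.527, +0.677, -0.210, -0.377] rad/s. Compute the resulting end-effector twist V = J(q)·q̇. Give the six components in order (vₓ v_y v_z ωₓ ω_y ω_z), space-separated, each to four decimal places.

0.0678 -0.2298 -0.4530 0.4670 0.1182 -0.5508

o_n = [0.8119, -0.3004, -0.0735]
J₁: ẑ×o_n = [0.3004, 0.8119, -0.0000], ω = ẑ
J2: z=[0.4695, 0.8829, 0.0000] o=[-0.3973, 0.2113, 0.0000] → [-0.0649, 0.0345, -1.3079, 0.4695, 0.8829, 0.0000]
J3: z=[0.7568, -0.4024, -0.5150] o=[-0.1881, 0.1000, 0.3943] → [-0.0180, -0.1610, 0.0994, 0.7568, -0.4024, -0.5150]
J4: z=[0.4773, 0.8786, 0.0150] o=[-0.0765, 0.0357, 0.6086] → [-0.5942, 0.3388, -0.9410, 0.4773, 0.8786, 0.0150]
J5: z=[0.5108, -0.2913, 0.8089] o=[0.4598, -0.2481, 0.1677] → [0.1126, 0.4080, 0.0758, 0.5108, -0.2913, 0.8089]
V = J·q̇ = [0.0678, -0.2298, -0.4530, 0.4670, 0.1182, -0.5508]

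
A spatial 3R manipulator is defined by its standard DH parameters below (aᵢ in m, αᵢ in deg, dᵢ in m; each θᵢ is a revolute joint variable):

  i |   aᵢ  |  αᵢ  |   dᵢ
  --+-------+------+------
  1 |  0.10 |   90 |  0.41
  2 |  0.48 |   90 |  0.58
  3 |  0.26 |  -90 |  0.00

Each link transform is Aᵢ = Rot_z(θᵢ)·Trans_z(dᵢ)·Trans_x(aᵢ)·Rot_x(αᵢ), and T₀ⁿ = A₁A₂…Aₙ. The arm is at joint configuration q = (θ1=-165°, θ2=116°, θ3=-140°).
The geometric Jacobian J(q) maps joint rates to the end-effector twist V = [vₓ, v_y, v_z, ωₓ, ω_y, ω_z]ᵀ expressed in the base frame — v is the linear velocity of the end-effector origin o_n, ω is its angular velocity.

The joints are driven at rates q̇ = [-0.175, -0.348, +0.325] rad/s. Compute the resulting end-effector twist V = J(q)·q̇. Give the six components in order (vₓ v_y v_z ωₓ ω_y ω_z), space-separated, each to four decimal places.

o_n = [-0.0845, 0.4048, 0.6624]
J₁: ẑ×o_n = [-0.4048, -0.0845, 0.0000], ω = ẑ
J2: z=[-0.2588, 0.9659, 0.0000] o=[-0.0966, -0.0259, 0.4100] → [0.2438, 0.0653, -0.1231, -0.2588, 0.9659, 0.0000]
J3: z=[-0.8682, -0.2326, 0.4384] o=[-0.0435, 0.5888, 0.8414] → [0.1223, -0.1734, 0.1502, -0.8682, -0.2326, 0.4384]
V = J·q̇ = [0.0257, -0.0643, 0.0917, -0.1921, -0.4117, -0.0325]

0.0257 -0.0643 0.0917 -0.1921 -0.4117 -0.0325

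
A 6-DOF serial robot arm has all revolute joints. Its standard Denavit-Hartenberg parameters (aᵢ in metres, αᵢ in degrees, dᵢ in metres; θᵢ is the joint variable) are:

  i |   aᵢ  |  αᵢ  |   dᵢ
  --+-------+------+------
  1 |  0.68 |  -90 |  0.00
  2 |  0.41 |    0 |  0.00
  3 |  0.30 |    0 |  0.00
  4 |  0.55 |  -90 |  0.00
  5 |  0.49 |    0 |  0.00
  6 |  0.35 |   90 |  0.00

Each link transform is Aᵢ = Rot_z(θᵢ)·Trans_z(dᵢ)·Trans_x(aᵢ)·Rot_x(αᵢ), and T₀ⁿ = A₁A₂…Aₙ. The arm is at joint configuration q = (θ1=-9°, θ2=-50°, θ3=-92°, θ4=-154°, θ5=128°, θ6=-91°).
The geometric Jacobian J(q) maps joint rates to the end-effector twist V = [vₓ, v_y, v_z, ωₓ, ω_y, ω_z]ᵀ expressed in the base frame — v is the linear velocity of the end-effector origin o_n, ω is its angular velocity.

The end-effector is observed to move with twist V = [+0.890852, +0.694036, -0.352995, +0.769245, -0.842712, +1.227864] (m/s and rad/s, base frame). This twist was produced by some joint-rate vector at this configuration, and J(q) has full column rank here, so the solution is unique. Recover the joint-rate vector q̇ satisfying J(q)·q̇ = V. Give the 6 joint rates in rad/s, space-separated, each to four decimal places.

o_n = [0.8336, -0.7362, 0.0243]
J₁: ẑ×o_n = [0.7362, 0.8336, -0.0000], ω = ẑ
J2: z=[0.1564, 0.9877, 0.0000] o=[0.6716, -0.1064, 0.0000] → [0.0240, -0.0038, -0.2585, 0.1564, 0.9877, 0.0000]
J3: z=[0.1564, 0.9877, 0.0000] o=[0.9319, -0.1476, 0.3141] → [-0.2862, 0.0453, 0.0050, 0.1564, 0.9877, 0.0000]
J4: z=[0.1564, 0.9877, 0.0000] o=[0.6984, -0.1106, 0.4988] → [-0.4686, 0.0742, -0.2314, 0.1564, 0.9877, 0.0000]
J5: z=[-0.8877, 0.1406, -0.4384] o=[0.9366, -0.1483, 0.0044] → [-0.2549, 0.0628, 0.5364, -0.8877, 0.1406, -0.4384]
J6: z=[-0.8877, 0.1406, -0.4384] o=[0.7455, -0.5090, 0.2756] → [-0.1349, -0.2616, 0.1893, -0.8877, 0.1406, -0.4384]
q̇ = J⁺·V = [0.7930, -0.3090, -0.4740, 0.0710, -0.6520, -0.3400]

0.7930 -0.3090 -0.4740 0.0710 -0.6520 -0.3400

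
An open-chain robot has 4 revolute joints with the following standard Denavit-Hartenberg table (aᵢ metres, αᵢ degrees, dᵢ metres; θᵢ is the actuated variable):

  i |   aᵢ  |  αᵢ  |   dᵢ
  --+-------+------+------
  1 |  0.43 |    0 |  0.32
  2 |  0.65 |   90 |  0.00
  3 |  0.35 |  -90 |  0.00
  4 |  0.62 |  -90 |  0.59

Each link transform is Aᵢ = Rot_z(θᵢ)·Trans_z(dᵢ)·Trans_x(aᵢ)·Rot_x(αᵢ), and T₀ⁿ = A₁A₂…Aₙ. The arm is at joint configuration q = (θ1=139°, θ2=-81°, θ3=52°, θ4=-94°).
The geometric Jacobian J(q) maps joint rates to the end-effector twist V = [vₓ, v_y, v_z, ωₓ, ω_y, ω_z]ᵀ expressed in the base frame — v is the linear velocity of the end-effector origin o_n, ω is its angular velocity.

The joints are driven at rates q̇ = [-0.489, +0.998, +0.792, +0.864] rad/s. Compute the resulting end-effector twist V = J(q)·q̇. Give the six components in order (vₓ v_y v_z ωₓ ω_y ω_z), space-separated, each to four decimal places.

0.0955 0.3794 0.2024 0.3109 -0.9971 1.0409

o_n = [0.3981, 0.2715, 0.9250]
J₁: ẑ×o_n = [-0.2715, 0.3981, 0.0000], ω = ẑ
J2: z=[0.0000, 0.0000, 1.0000] o=[-0.3245, 0.2821, 0.3200] → [0.0106, 0.7227, -0.0000, 0.0000, 0.0000, 1.0000]
J3: z=[0.8480, -0.5299, 0.0000] o=[0.0199, 0.8333, 0.3200] → [-0.3206, -0.5130, -0.2761, 0.8480, -0.5299, 0.0000]
J4: z=[-0.4176, -0.6683, 0.6157] o=[0.1341, 1.0161, 0.5958] → [0.2385, 0.3000, 0.4874, -0.4176, -0.6683, 0.6157]
V = J·q̇ = [0.0955, 0.3794, 0.2024, 0.3109, -0.9971, 1.0409]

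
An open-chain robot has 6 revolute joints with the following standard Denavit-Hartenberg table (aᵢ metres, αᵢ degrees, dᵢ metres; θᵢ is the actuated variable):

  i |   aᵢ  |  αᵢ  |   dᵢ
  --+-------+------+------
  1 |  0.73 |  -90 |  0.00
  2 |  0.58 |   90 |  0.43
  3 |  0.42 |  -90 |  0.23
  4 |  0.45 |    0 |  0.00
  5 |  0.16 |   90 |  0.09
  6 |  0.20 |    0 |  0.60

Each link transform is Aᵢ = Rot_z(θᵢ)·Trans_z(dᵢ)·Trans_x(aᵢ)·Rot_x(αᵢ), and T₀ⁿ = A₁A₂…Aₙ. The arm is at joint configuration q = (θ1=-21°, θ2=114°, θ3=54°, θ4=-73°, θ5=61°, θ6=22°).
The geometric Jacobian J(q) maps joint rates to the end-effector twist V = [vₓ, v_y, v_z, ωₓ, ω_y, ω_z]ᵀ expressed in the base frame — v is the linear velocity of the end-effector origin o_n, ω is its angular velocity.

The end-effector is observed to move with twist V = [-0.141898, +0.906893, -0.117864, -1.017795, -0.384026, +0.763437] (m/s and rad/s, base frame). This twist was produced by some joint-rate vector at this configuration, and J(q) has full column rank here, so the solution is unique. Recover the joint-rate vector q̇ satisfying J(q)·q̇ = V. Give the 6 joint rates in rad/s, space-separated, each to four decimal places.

o_n = [1.8768, 0.5067, -1.3551]
J₁: ẑ×o_n = [-0.5067, 1.8768, 0.0000], ω = ẑ
J2: z=[0.3584, 0.9336, 0.0000] o=[0.6815, -0.2616, 0.0000] → [-1.2651, 0.4856, -0.8405, 0.3584, 0.9336, 0.0000]
J3: z=[0.8529, -0.3274, -0.4067] o=[0.6154, 0.2244, -0.5299] → [0.3850, 0.1908, 0.6537, 0.8529, -0.3274, -0.4067]
J4: z=[0.5178, 0.4308, 0.7391] o=[0.8396, 0.5023, -0.8489] → [-0.2213, 1.0287, -0.4446, 0.5178, 0.4308, 0.7391]
J5: z=[0.5178, 0.4308, 0.7391] o=[1.2154, 0.4720, -1.0946] → [-0.1378, 0.6237, -0.2670, 0.5178, 0.4308, 0.7391]
J6: z=[0.8204, -0.4951, -0.2862] o=[1.3008, 0.6315, -1.1257] → [0.0779, 0.0234, 0.1827, 0.8204, -0.4951, -0.2862]
q̇ = J⁺·V = [0.7800, -0.4300, -0.8960, 0.2490, -0.7010, 0.1640]

0.7800 -0.4300 -0.8960 0.2490 -0.7010 0.1640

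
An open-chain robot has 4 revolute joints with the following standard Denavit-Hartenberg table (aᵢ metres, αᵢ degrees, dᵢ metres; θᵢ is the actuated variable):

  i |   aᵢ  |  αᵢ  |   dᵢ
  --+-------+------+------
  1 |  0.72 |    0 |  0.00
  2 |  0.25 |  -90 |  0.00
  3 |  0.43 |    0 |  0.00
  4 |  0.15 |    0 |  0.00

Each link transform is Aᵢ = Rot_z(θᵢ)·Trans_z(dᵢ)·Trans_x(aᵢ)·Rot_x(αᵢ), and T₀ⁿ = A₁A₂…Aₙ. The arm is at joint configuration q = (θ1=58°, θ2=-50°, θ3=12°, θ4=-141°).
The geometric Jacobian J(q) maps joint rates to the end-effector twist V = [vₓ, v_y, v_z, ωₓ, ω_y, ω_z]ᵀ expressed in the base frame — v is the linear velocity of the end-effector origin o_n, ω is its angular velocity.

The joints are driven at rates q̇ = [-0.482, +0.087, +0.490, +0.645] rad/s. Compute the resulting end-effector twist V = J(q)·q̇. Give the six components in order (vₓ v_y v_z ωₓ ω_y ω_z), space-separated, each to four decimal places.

0.4136 -0.3970 -0.0990 -0.1580 1.1240 -0.3950

o_n = [0.9521, 0.6908, 0.0272]
J₁: ẑ×o_n = [-0.6908, 0.9521, 0.0000], ω = ẑ
J2: z=[0.0000, 0.0000, 1.0000] o=[0.3815, 0.6106, 0.0000] → [-0.0802, 0.5706, 0.0000, 0.0000, 0.0000, 1.0000]
J3: z=[-0.1392, 0.9903, 0.0000] o=[0.6291, 0.6454, 0.0000] → [0.0269, 0.0038, -0.3262, -0.1392, 0.9903, 0.0000]
J4: z=[-0.1392, 0.9903, 0.0000] o=[1.0456, 0.7039, -0.0894] → [0.1154, 0.0162, 0.0944, -0.1392, 0.9903, 0.0000]
V = J·q̇ = [0.4136, -0.3970, -0.0990, -0.1580, 1.1240, -0.3950]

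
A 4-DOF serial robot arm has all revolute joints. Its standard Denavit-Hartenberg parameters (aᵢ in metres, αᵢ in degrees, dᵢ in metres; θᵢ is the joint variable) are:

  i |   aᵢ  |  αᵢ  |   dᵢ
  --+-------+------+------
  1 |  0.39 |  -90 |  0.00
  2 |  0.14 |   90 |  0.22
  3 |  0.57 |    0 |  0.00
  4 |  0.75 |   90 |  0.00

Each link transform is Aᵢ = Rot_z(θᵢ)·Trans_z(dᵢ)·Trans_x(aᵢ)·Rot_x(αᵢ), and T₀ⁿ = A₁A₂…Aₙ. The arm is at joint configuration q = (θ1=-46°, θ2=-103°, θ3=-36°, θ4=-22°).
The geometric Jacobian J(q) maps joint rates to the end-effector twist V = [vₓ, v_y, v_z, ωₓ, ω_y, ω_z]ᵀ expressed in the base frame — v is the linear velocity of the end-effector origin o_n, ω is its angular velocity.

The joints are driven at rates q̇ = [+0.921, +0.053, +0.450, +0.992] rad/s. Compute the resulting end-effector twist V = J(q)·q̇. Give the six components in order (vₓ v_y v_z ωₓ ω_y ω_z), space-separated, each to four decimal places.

1.0206 0.2862 1.0525 -0.9379 1.0475 0.5966

o_n = [-0.4254, -0.6407, 0.9730]
J₁: ẑ×o_n = [0.6407, -0.4254, 0.0000], ω = ẑ
J2: z=[0.7193, 0.6947, 0.0000] o=[0.2709, -0.2805, 0.0000] → [0.6759, -0.6999, 0.2246, 0.7193, 0.6947, 0.0000]
J3: z=[-0.6769, 0.7009, -0.2250] o=[0.4073, -0.1051, 0.1364] → [0.4659, 0.7536, 0.9462, -0.6769, 0.7009, -0.2250]
J4: z=[-0.6769, 0.7009, -0.2250] o=[0.0942, -0.2632, 0.5857] → [0.1865, 0.3790, 0.6197, -0.6769, 0.7009, -0.2250]
V = J·q̇ = [1.0206, 0.2862, 1.0525, -0.9379, 1.0475, 0.5966]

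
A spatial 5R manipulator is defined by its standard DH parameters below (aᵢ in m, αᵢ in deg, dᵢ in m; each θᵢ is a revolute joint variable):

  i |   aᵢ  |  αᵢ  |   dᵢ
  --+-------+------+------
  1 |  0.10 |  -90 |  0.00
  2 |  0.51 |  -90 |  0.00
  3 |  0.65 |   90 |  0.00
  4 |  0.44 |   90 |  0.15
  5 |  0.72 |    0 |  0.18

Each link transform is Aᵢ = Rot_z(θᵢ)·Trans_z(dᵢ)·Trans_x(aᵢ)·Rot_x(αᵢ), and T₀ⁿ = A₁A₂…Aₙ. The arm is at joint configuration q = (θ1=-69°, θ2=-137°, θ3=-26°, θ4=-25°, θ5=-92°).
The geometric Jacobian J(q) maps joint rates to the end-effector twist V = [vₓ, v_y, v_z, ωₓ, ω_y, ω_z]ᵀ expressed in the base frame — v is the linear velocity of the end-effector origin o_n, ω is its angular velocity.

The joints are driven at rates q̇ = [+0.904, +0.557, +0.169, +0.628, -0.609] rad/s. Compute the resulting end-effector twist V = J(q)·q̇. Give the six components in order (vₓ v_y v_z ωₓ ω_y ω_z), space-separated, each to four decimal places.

-1.0012 -1.4064 0.9303 1.3400 -0.0467 1.4013

o_n = [-0.5589, 1.1896, 0.8528]
J₁: ẑ×o_n = [-1.1896, -0.5589, 0.0000], ω = ẑ
J2: z=[0.9336, 0.3584, 0.0000] o=[0.0358, -0.0934, 0.0000] → [0.3056, -0.7962, 1.4109, 0.9336, 0.3584, 0.0000]
J3: z=[0.2444, -0.6367, 0.7314] o=[-0.0978, 0.2549, 0.3478] → [-1.0052, -0.4607, -0.0651, 0.2444, -0.6367, 0.7314]
J4: z=[0.9540, 0.0228, -0.2990] o=[0.0151, 0.7559, 0.7463] → [0.1321, 0.0699, 0.4268, 0.9540, 0.0228, -0.2990]
J5: z=[-0.2949, 0.2513, -0.9219] o=[0.1820, 1.1850, 0.8099] → [0.0150, 0.6957, 0.1849, -0.2949, 0.2513, -0.9219]
V = J·q̇ = [-1.0012, -1.4064, 0.9303, 1.3400, -0.0467, 1.4013]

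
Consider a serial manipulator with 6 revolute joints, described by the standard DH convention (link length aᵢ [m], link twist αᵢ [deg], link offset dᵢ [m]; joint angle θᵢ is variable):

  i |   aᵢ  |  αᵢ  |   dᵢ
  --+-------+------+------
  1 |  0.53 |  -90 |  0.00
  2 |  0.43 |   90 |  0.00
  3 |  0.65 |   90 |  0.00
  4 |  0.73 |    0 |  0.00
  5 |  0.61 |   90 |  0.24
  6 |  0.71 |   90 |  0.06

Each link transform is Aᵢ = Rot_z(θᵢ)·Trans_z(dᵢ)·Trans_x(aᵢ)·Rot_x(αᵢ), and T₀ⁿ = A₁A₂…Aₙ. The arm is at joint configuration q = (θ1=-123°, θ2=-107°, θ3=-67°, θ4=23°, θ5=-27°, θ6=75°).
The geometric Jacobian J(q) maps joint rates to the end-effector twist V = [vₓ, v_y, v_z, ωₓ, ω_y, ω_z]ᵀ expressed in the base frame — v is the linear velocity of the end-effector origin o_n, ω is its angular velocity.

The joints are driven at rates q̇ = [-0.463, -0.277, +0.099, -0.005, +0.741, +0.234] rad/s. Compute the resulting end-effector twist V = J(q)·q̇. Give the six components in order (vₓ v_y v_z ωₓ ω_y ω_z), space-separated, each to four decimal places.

0.9064 1.5193 -0.0967 -0.6398 0.0238 -1.0777

o_n = [-2.0681, 1.0451, 0.3348]
J₁: ẑ×o_n = [-1.0451, -2.0681, 0.0000], ω = ẑ
J2: z=[0.8387, -0.5446, 0.0000] o=[-0.2887, -0.4445, 0.0000] → [-0.1823, -0.2808, 0.2801, 0.8387, -0.5446, 0.0000]
J3: z=[0.5208, 0.8020, -0.2924] o=[-0.2202, -0.3391, 0.4112] → [0.3434, 0.5801, 2.2030, 0.5208, 0.8020, -0.2924]
J4: z=[-0.4743, -0.0129, -0.8803] o=[-0.6815, 0.0491, 0.6541] → [0.8809, 1.0691, -0.4903, -0.4743, -0.0129, -0.8803]
J5: z=[-0.4743, -0.0129, -0.8803] o=[-1.0099, 0.6791, 0.8218] → [0.3285, 0.7005, -0.1872, -0.4743, -0.0129, -0.8803]
J6: z=[-0.4701, -0.8417, 0.2656] o=[-1.5778, 1.0053, 0.8503] → [0.4234, -0.3725, -0.4314, -0.4701, -0.8417, 0.2656]
V = J·q̇ = [0.9064, 1.5193, -0.0967, -0.6398, 0.0238, -1.0777]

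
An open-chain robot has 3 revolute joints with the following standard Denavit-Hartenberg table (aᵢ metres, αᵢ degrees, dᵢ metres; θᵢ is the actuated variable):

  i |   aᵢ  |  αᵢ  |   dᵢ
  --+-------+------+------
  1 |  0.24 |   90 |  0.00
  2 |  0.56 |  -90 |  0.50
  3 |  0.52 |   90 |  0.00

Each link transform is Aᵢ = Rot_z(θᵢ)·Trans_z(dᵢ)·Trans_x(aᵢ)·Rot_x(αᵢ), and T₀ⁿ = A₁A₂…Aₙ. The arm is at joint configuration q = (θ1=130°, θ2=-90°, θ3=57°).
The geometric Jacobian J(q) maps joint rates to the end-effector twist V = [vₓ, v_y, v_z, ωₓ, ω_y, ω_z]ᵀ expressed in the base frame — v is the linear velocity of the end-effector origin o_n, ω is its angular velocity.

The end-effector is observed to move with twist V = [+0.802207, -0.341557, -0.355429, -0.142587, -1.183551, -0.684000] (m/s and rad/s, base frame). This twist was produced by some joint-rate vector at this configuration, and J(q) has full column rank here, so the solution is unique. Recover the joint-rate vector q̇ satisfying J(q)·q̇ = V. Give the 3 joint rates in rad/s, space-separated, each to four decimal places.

o_n = [-0.1053, 0.2249, -0.8432]
J₁: ẑ×o_n = [-0.2249, -0.1053, 0.0000], ω = ẑ
J2: z=[0.7660, 0.6428, 0.0000] o=[-0.1543, 0.1839, 0.0000] → [-0.5420, 0.6459, 0.0000, 0.7660, 0.6428, 0.0000]
J3: z=[-0.6428, 0.7660, 0.0000] o=[0.2288, 0.5052, -0.5600] → [-0.2170, -0.1820, 0.4361, -0.6428, 0.7660, 0.0000]
q̇ = J⁺·V = [-0.6840, -0.8700, -0.8150]

-0.6840 -0.8700 -0.8150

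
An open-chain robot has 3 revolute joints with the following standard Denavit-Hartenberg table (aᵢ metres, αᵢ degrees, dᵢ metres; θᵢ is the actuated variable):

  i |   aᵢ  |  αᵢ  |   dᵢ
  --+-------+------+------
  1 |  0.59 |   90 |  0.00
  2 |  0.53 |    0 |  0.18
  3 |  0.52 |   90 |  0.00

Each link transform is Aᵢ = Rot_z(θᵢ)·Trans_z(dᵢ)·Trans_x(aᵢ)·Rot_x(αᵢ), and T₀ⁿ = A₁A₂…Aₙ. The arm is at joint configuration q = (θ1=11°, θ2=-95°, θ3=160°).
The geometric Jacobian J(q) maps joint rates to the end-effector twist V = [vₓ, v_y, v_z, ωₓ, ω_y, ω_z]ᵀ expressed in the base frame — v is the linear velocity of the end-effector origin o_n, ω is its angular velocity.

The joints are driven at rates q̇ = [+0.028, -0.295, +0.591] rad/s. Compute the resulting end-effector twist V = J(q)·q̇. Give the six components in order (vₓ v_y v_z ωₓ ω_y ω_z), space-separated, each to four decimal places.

-0.2890 -0.0344 0.0787 0.0565 -0.2906 0.0280

o_n = [0.7839, -0.0310, -0.0567]
J₁: ẑ×o_n = [0.0310, 0.7839, -0.0000], ω = ẑ
J2: z=[0.1908, -0.9816, 0.0000] o=[0.5792, 0.1126, 0.0000] → [0.0557, 0.0108, 0.1736, 0.1908, -0.9816, 0.0000]
J3: z=[0.1908, -0.9816, 0.0000] o=[0.5682, -0.0729, -0.5280] → [-0.4626, -0.0899, 0.2198, 0.1908, -0.9816, 0.0000]
V = J·q̇ = [-0.2890, -0.0344, 0.0787, 0.0565, -0.2906, 0.0280]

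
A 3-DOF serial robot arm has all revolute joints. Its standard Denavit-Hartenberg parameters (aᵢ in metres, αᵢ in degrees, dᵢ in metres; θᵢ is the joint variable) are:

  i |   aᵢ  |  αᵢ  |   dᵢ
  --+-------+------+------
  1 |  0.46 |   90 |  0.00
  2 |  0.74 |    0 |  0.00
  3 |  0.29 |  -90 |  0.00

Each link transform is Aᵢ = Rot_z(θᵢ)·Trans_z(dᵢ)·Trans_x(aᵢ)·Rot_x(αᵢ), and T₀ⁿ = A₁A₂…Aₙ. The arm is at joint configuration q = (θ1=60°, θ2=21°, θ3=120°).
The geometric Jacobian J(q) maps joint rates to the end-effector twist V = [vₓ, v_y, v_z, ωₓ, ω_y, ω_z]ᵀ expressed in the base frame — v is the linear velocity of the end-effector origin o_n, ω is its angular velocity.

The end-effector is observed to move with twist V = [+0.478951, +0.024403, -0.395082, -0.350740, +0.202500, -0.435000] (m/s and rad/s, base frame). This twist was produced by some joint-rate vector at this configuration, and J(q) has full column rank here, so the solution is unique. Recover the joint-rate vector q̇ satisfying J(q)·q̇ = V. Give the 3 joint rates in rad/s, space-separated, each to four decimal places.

o_n = [0.4627, 0.8015, 0.4477]
J₁: ẑ×o_n = [-0.8015, 0.4627, 0.0000], ω = ẑ
J2: z=[0.8660, -0.5000, 0.0000] o=[0.2300, 0.3984, 0.0000] → [-0.2238, -0.3877, 0.4655, 0.8660, -0.5000, 0.0000]
J3: z=[0.8660, -0.5000, 0.0000] o=[0.5754, 0.9967, 0.2652] → [-0.0913, -0.1581, -0.2254, 0.8660, -0.5000, 0.0000]
q̇ = J⁺·V = [-0.4350, -0.7040, 0.2990]

-0.4350 -0.7040 0.2990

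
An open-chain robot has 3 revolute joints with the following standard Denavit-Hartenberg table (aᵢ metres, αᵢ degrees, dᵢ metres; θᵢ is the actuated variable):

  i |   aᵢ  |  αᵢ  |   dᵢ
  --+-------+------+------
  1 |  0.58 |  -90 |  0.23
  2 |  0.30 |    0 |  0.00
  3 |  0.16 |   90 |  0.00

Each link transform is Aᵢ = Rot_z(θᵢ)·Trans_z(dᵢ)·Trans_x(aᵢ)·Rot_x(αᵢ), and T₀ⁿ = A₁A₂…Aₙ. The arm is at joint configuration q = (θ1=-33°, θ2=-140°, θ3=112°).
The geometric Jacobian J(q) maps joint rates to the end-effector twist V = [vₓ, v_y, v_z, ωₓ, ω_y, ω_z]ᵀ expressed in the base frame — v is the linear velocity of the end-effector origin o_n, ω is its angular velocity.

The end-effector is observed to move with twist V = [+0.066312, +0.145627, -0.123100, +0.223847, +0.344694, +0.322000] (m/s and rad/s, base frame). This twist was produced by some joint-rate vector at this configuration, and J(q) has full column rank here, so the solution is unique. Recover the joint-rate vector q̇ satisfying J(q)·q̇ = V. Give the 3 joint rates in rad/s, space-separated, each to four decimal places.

0.3220 -0.2830 0.6940

o_n = [0.4122, -0.2677, 0.4980]
J₁: ẑ×o_n = [0.2677, 0.4122, -0.0000], ω = ẑ
J2: z=[0.5446, 0.8387, 0.0000] o=[0.4864, -0.3159, 0.2300] → [0.2247, -0.1459, 0.0885, 0.5446, 0.8387, 0.0000]
J3: z=[0.5446, 0.8387, 0.0000] o=[0.2937, -0.1907, 0.4228] → [0.0630, -0.0409, -0.1413, 0.5446, 0.8387, 0.0000]
q̇ = J⁺·V = [0.3220, -0.2830, 0.6940]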